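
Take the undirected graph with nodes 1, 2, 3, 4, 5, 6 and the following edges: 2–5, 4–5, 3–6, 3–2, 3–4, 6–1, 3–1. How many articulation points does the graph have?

1

Removing 3 increases the component count from 1 to 2, so 3 is a cut vertex.
By contrast removing 2 leaves 1 component; it is not a cut vertex. No other vertex is a cut vertex either.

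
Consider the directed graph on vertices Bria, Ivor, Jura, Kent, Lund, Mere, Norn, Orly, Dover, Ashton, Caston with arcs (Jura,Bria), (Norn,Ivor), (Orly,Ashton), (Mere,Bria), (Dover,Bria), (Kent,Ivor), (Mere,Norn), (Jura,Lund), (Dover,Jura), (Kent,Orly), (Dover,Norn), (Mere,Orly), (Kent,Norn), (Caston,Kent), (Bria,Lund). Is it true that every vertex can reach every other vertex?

No

There is no directed path from Lund to Kent, so the graph is not strongly connected.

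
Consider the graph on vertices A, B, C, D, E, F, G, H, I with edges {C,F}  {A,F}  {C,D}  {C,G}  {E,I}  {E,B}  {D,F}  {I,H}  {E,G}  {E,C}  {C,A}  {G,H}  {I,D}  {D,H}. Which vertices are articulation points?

E

Removing E increases the component count from 1 to 2, so E is a cut vertex.
By contrast removing B leaves 1 component; it is not a cut vertex. No other vertex is a cut vertex either.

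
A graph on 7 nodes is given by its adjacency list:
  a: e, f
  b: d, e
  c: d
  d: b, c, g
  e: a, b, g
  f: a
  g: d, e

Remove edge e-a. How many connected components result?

Before removal there is 1 component.
e-a is a bridge — removing it separates e's side from a's side.
After removal: 2 components.

2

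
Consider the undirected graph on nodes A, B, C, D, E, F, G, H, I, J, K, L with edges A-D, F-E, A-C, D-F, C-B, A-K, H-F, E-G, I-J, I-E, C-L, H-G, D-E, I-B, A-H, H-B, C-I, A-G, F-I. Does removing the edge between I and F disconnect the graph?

After removing I-F, the path I-E-F still connects them, so the edge is not a bridge.

No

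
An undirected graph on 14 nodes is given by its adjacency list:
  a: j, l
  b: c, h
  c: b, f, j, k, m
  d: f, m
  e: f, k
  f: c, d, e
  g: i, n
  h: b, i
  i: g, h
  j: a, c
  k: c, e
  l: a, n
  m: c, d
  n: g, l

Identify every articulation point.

c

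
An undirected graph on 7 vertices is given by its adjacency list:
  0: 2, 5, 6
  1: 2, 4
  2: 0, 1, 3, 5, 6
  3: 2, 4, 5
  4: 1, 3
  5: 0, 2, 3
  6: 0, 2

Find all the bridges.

none

The edges on the cycle 3-2-1-4-3 are not bridges since each lies on that cycle.
Every edge lies on some cycle, so there are no bridges.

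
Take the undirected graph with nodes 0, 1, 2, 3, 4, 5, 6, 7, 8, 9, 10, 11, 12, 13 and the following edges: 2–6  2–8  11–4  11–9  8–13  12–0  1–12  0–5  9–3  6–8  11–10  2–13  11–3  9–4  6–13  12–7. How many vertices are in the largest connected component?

5

Starting from 2 we can reach 2, 6, 8, 13. That is one component of size 4.
Starting from 3 we can reach 3, 4, 9, 10, 11. That is one component of size 5.
Starting from 0 we can reach 0, 1, 5, 7, 12. That is one component of size 5.
The largest has 5 vertices.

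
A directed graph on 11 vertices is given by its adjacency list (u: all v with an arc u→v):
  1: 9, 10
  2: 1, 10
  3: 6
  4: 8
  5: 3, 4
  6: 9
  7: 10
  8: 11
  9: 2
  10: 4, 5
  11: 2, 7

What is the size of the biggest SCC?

11

{1, 2, 3, 4, 5, 6, 7, 8, 9, 10, 11} are all mutually reachable — one SCC of size 11.
The largest has 11 vertices.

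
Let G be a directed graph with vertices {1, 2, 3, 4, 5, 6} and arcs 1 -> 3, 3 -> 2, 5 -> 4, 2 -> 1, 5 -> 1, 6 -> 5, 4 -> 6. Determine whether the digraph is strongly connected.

No

There is no directed path from 1 to 6, so the graph is not strongly connected.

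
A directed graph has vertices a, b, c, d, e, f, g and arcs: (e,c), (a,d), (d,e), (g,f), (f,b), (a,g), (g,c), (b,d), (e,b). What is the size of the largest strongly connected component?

3

{b, d, e} are all mutually reachable — one SCC of size 3.
{c} is an SCC by itself.
{a} is an SCC by itself.
{g} is an SCC by itself.
{f} is an SCC by itself.
The largest has 3 vertices.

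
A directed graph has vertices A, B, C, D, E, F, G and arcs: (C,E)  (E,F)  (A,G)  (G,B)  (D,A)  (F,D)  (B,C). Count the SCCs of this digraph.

{A, B, C, D, E, F, G} are all mutually reachable — one SCC of size 7.
That gives 1 strongly connected component.

1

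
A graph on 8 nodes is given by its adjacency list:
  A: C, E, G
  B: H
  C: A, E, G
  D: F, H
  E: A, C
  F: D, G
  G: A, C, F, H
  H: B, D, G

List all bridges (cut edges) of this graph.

B-H

The edges on the cycle G-A-C-G are not bridges since each lies on that cycle.
But removing H-B disconnects H from B — this is a bridge.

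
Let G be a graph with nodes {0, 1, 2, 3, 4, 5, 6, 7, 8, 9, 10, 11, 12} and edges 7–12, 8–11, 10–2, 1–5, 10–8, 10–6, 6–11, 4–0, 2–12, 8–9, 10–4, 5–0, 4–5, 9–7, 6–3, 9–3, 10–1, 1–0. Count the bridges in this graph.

The edges on the cycle 10-8-11-6-10 are not bridges since each lies on that cycle.
Every edge lies on some cycle, so there are no bridges.

0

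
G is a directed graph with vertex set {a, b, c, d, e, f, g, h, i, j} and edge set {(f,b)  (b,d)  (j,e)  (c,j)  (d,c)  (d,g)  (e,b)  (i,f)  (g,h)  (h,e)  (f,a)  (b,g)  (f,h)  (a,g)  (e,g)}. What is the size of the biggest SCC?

7

{b, c, d, e, g, h, j} are all mutually reachable — one SCC of size 7.
{a} is an SCC by itself.
{i} is an SCC by itself.
{f} is an SCC by itself.
The largest has 7 vertices.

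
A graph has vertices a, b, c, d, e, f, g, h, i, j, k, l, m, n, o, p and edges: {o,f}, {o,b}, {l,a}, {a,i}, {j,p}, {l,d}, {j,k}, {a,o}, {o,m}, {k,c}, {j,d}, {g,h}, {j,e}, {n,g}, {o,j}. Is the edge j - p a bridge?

Yes

Removing j - p leaves no path between j and p: the component count goes from 2 to 3. So it is a bridge.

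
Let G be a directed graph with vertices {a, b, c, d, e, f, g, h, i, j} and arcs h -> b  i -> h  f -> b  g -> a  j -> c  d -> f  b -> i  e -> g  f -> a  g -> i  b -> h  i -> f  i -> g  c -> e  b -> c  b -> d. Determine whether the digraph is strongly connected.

There is no directed path from a to g, so the graph is not strongly connected.

No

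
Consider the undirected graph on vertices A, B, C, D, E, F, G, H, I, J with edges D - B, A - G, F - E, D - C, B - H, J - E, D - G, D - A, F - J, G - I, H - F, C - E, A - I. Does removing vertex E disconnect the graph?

No

Deleting E leaves 1 component (was 1) (its neighbors C, F, J remain connected to each other), so E is not a cut vertex.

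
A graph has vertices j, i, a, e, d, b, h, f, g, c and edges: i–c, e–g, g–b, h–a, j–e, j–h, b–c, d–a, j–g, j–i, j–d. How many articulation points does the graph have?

Removing j increases the component count from 2 to 3, so j is a cut vertex.
By contrast removing b leaves 2 components; it is not a cut vertex. No other vertex is a cut vertex either.

1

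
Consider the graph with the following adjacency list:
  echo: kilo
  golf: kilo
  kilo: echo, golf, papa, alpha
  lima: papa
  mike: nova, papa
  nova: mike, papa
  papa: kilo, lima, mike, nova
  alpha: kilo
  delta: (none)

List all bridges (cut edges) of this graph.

alpha-kilo, echo-kilo, golf-kilo, kilo-papa, lima-papa

The edges on the cycle papa-mike-nova-papa are not bridges since each lies on that cycle.
But removing kilo-papa disconnects kilo from papa; removing kilo-alpha disconnects kilo from alpha; removing papa-lima disconnects papa from lima; removing kilo-echo disconnects kilo from echo — these are bridges.
In total 5 edges are bridges.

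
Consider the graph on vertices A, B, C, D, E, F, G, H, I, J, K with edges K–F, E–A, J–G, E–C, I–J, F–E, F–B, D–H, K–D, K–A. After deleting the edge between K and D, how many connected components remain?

Before removal there are 2 components.
K–D is a bridge — removing it separates K's side from D's side.
After removal: 3 components.

3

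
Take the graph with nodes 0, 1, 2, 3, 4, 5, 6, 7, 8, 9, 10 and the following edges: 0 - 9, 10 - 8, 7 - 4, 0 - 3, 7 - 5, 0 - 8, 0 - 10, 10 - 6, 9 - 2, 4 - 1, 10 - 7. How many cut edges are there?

The edges on the cycle 0-10-8-0 are not bridges since each lies on that cycle.
But removing 10 - 6 disconnects 10 from 6; removing 0 - 3 disconnects 0 from 3; removing 1 - 4 disconnects 1 from 4; removing 0 - 9 disconnects 0 from 9 — these are bridges.
In total 8 edges are bridges.

8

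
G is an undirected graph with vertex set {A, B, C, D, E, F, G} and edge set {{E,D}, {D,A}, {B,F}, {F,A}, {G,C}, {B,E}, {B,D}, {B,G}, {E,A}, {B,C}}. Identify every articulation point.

B

Removing B increases the component count from 1 to 2, so B is a cut vertex.
By contrast removing F leaves 1 component; it is not a cut vertex. No other vertex is a cut vertex either.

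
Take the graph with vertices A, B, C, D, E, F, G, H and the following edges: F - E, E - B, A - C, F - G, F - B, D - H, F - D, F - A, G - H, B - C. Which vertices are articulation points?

Removing F increases the component count from 1 to 2, so F is a cut vertex.
By contrast removing C leaves 1 component; it is not a cut vertex. No other vertex is a cut vertex either.

F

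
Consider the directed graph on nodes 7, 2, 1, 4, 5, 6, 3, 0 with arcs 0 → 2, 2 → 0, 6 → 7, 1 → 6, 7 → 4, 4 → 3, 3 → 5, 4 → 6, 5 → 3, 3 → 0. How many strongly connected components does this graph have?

4

{4, 6, 7} are all mutually reachable — one SCC of size 3.
{3, 5} are all mutually reachable — one SCC of size 2.
{0, 2} are all mutually reachable — one SCC of size 2.
{1} is an SCC by itself.
That gives 4 strongly connected components.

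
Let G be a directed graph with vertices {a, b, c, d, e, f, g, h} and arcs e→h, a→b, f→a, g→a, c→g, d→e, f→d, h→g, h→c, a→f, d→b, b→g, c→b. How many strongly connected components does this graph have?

1

{a, b, c, d, e, f, g, h} are all mutually reachable — one SCC of size 8.
That gives 1 strongly connected component.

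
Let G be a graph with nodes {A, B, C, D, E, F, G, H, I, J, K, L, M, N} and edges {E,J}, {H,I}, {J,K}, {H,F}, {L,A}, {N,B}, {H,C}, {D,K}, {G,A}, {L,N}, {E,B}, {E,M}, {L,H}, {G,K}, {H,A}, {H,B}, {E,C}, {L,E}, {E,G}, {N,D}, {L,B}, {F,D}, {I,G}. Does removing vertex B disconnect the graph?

No

Deleting B leaves 1 component (was 1) (its neighbors E, H, L, N remain connected to each other), so B is not a cut vertex.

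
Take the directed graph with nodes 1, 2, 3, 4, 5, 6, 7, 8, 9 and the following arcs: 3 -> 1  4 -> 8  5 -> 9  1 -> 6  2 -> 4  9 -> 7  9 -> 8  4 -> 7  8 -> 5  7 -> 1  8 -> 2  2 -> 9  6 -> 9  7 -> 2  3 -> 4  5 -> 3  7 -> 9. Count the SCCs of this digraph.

{1, 2, 3, 4, 5, 6, 7, 8, 9} are all mutually reachable — one SCC of size 9.
That gives 1 strongly connected component.

1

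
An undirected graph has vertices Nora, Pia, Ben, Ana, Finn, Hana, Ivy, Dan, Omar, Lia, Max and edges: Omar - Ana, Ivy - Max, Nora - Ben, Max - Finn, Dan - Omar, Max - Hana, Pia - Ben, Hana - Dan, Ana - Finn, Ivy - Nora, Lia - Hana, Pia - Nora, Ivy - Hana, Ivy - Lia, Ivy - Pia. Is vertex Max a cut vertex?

No

Deleting Max leaves 1 component (was 1) (its neighbors Ivy, Finn, Hana remain connected to each other), so Max is not a cut vertex.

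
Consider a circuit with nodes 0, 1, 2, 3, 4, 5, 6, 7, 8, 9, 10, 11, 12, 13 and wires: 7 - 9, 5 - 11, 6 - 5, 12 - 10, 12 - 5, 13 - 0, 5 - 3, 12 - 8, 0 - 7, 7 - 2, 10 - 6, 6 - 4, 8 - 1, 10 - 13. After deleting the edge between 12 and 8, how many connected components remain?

2

Before removal there is 1 component.
12 - 8 is a bridge — removing it separates 12's side from 8's side.
After removal: 2 components.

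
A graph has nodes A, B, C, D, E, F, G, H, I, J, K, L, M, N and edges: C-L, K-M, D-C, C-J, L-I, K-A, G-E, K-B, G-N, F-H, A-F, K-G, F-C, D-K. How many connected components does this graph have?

1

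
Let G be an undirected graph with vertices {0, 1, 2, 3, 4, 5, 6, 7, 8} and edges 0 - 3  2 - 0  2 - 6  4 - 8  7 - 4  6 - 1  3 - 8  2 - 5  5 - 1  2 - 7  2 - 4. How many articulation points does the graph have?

Removing 2 increases the component count from 1 to 2, so 2 is a cut vertex.
By contrast removing 7 leaves 1 component; it is not a cut vertex. No other vertex is a cut vertex either.

1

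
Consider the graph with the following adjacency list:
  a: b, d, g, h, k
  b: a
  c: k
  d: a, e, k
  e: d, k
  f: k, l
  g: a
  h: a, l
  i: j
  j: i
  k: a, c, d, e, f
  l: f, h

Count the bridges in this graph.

4

The edges on the cycle a-k-f-l-h-a are not bridges since each lies on that cycle.
But removing c-k disconnects c from k; removing g-a disconnects g from a; removing i-j disconnects i from j; removing b-a disconnects b from a — these are bridges.
That makes 4 bridges.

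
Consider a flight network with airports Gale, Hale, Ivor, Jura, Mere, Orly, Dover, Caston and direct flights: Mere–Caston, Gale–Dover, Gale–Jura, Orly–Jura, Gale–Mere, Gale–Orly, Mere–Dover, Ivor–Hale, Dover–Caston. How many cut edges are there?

1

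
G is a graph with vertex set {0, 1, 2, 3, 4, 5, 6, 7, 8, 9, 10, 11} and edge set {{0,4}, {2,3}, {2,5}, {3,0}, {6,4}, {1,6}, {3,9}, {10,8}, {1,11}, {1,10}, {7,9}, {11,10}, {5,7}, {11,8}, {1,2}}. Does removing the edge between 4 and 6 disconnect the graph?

After removing 4 - 6, the path 4-0-3-2-1-6 still connects them, so the edge is not a bridge.

No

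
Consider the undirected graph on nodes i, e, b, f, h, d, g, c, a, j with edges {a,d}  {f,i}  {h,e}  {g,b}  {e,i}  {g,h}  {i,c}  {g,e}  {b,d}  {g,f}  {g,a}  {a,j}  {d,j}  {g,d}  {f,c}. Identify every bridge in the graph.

none

The edges on the cycle g-b-d-g are not bridges since each lies on that cycle.
Every edge lies on some cycle, so there are no bridges.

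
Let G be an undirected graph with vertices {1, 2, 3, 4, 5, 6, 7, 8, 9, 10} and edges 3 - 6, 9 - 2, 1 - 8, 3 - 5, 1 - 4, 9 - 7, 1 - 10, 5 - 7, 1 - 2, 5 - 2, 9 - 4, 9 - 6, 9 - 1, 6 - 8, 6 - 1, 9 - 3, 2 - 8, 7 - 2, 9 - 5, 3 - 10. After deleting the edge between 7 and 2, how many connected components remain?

1

7 and 2 are still connected via 7-9-2, so the component count stays at 1.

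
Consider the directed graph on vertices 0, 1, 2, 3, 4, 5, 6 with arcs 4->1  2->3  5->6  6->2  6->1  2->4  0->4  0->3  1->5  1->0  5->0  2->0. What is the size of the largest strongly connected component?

{0, 1, 2, 4, 5, 6} are all mutually reachable — one SCC of size 6.
{3} is an SCC by itself.
The largest has 6 vertices.

6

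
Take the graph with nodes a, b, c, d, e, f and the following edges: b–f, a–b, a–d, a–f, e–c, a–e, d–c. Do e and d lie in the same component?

From e we can reach a, b, c, d, e, f, which includes d.

Yes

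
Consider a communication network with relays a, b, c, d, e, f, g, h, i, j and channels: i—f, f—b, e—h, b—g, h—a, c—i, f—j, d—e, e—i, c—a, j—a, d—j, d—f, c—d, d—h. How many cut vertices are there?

Removing b increases the component count from 1 to 2, so b is a cut vertex.
Removing f increases the component count from 1 to 2, so f is a cut vertex.
By contrast removing j leaves 1 component; it is not a cut vertex. No other vertex is a cut vertex either.

2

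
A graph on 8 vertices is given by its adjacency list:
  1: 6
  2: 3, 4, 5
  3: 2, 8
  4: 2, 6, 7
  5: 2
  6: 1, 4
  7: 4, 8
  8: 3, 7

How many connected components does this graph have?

Starting from 1 we can reach 1, 2, 3, 4, 5, 6, 7, 8. That is one component of size 8.
Total: 1 component.

1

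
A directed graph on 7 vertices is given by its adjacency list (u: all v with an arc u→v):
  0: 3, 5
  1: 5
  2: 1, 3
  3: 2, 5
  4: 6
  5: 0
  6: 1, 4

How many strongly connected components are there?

2

{0, 1, 2, 3, 5} are all mutually reachable — one SCC of size 5.
{4, 6} are all mutually reachable — one SCC of size 2.
That gives 2 strongly connected components.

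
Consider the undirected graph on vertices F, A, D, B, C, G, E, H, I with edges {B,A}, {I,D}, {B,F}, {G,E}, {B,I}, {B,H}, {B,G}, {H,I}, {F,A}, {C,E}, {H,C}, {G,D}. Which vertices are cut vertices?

B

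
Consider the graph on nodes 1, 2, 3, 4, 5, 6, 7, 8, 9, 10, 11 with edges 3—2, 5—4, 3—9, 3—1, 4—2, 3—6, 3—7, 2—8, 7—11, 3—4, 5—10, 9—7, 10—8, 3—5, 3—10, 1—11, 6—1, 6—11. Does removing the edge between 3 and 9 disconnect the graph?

No

After removing 3—9, the path 3-7-9 still connects them, so the edge is not a bridge.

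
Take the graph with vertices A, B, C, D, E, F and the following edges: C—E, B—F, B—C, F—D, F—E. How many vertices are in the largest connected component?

5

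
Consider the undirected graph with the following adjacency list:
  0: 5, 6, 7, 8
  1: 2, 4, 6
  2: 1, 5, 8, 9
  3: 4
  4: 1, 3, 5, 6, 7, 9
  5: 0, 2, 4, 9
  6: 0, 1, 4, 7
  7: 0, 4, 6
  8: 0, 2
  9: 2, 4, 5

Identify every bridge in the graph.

The edges on the cycle 4-9-5-4 are not bridges since each lies on that cycle.
But removing 3-4 disconnects 3 from 4 — this is a bridge.

3-4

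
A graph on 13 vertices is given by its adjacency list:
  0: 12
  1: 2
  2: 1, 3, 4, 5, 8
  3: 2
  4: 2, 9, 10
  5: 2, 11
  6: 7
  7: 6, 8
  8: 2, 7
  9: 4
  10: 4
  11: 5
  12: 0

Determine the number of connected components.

2

Starting from 0 we can reach 0, 12. That is one component of size 2.
Starting from 1 we can reach 1, 2, 3, 4, 5, 6, 7, 8, 9, 10, 11. That is one component of size 11.
Total: 2 components.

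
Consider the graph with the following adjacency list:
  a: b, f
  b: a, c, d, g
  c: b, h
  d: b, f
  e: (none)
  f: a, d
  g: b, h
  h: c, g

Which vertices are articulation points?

b

Removing b increases the component count from 2 to 3, so b is a cut vertex.
By contrast removing h leaves 2 components; it is not a cut vertex. No other vertex is a cut vertex either.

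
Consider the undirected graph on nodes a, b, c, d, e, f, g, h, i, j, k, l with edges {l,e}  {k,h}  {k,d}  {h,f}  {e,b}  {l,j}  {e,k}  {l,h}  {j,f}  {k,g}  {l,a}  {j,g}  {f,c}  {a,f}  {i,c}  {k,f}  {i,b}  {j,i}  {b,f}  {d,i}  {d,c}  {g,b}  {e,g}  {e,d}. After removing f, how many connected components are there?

With f gone, the remaining components are: {a, b, c, d, e, g, h, i, j, k, l}.
That is 1 component.

1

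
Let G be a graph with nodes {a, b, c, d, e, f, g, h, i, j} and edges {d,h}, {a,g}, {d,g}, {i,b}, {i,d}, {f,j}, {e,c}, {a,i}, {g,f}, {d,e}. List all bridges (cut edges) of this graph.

b-i, c-e, d-e, d-h, f-g, f-j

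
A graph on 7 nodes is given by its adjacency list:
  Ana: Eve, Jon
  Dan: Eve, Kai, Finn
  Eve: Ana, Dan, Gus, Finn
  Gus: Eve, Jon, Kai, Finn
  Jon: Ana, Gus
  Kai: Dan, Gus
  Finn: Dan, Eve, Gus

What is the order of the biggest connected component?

Starting from Ana we can reach Ana, Dan, Eve, Gus, Jon, Kai, Finn. That is one component of size 7.
The largest has 7 vertices.

7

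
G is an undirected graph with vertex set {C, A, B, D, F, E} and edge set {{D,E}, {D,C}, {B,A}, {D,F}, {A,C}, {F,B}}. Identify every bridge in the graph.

D-E

The edges on the cycle D-F-B-A-C-D are not bridges since each lies on that cycle.
But removing D–E disconnects D from E — this is a bridge.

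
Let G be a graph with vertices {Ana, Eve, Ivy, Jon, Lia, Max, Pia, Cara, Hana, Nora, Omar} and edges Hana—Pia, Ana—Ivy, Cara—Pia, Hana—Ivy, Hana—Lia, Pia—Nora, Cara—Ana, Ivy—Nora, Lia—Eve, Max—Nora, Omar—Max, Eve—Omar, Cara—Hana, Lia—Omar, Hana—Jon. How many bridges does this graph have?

1

The edges on the cycle Hana-Lia-Eve-Omar-Max-Nora-Pia-Hana are not bridges since each lies on that cycle.
But removing Jon—Hana disconnects Jon from Hana — this is a bridge.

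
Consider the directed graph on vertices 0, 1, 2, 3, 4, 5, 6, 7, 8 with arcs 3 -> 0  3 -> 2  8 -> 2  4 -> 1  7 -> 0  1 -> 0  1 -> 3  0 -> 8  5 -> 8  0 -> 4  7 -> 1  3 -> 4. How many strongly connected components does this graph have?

{0, 1, 3, 4} are all mutually reachable — one SCC of size 4.
{7} is an SCC by itself.
{2} is an SCC by itself.
{6} is an SCC by itself.
{8} is an SCC by itself.
(and 1 more singleton SCC)
That gives 6 strongly connected components.

6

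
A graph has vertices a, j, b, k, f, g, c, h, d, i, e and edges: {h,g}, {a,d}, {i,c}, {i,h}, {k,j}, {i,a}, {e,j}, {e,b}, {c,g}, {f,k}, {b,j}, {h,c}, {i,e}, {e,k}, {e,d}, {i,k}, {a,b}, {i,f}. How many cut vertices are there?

1

Removing i increases the component count from 1 to 2, so i is a cut vertex.
By contrast removing e leaves 1 component; it is not a cut vertex. No other vertex is a cut vertex either.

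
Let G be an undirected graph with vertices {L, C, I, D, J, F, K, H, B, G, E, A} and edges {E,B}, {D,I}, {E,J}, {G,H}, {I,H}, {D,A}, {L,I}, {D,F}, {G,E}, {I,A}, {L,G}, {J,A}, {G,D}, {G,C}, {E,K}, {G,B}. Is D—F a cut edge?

Yes

Removing D—F leaves no path between D and F: the component count goes from 1 to 2. So it is a bridge.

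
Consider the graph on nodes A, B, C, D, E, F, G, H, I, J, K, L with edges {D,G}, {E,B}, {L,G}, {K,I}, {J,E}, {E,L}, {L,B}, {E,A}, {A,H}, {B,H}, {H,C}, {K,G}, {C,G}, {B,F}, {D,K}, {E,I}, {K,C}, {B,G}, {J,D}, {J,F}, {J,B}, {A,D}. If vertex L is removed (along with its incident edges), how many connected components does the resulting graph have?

1

With L gone, the remaining components are: {A, B, C, D, E, F, G, H, I, J, K}.
That is 1 component.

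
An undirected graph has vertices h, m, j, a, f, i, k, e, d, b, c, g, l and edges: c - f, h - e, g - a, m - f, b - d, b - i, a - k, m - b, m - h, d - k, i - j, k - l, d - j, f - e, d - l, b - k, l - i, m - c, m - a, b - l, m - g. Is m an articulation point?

Yes

Deleting m raises the number of components from 1 to 2, so m is a cut vertex.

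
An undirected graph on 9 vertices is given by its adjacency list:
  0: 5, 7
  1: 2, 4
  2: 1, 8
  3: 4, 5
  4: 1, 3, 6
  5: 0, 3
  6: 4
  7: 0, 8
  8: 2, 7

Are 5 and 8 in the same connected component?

Yes

From 5 we can reach 0, 1, 2, 3, 4, 5, 6, 7, 8, which includes 8.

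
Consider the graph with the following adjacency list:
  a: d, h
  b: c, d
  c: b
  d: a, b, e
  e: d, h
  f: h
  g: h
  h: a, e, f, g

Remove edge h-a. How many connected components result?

1

h and a are still connected via h-e-d-a, so the component count stays at 1.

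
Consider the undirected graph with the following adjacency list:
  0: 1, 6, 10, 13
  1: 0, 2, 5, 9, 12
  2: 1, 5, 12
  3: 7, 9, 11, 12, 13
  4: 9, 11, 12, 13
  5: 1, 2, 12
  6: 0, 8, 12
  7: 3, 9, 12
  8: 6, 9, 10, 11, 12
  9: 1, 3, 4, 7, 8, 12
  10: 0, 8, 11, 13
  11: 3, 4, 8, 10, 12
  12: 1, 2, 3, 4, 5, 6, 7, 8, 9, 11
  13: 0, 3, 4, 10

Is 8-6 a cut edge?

No

After removing 8-6, the path 8-12-6 still connects them, so the edge is not a bridge.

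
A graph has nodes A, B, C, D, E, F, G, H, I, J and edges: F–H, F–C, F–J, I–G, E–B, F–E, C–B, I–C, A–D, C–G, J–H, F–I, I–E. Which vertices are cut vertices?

F

Removing F increases the component count from 2 to 3, so F is a cut vertex.
By contrast removing D leaves 2 components; it is not a cut vertex. No other vertex is a cut vertex either.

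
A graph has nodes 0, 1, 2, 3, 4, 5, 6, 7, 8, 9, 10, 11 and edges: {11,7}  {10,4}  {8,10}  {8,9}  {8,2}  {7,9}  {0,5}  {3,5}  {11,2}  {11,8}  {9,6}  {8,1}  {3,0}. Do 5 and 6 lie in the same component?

No

The component containing 5 is {0, 3, 5}, and 6 is not in it.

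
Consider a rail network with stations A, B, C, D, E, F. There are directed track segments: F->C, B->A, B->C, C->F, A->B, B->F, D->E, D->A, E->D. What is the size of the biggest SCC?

2

{D, E} are all mutually reachable — one SCC of size 2.
{A, B} are all mutually reachable — one SCC of size 2.
{C, F} are all mutually reachable — one SCC of size 2.
The largest has 2 vertices.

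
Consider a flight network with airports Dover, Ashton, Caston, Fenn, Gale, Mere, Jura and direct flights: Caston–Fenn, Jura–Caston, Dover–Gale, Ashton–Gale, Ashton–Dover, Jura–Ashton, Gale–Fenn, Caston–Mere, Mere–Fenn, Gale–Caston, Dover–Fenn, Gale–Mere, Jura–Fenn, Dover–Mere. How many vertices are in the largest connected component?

7

Starting from Fenn we can reach Fenn, Gale, Jura, Mere, Dover, Ashton, Caston. That is one component of size 7.
The largest has 7 vertices.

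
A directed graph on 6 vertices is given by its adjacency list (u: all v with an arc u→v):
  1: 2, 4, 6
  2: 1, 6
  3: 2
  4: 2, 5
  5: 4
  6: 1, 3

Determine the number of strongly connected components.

{1, 2, 3, 4, 5, 6} are all mutually reachable — one SCC of size 6.
That gives 1 strongly connected component.

1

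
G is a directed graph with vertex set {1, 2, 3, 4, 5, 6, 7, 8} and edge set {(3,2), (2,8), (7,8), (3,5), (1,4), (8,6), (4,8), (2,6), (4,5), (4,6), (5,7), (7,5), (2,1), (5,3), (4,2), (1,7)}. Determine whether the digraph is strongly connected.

No

There is no directed path from 8 to 5, so the graph is not strongly connected.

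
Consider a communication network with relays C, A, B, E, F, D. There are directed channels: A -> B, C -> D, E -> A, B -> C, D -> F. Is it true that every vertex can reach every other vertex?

No

There is no directed path from F to D, so the graph is not strongly connected.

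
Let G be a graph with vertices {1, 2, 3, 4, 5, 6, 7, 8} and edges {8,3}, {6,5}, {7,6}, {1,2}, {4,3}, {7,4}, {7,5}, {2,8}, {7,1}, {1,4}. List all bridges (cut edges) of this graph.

The edges on the cycle 7-6-5-7 are not bridges since each lies on that cycle.
Every edge lies on some cycle, so there are no bridges.

none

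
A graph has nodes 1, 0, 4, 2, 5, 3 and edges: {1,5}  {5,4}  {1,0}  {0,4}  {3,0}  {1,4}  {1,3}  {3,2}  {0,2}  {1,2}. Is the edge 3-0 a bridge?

No

After removing 3-0, the path 3-1-0 still connects them, so the edge is not a bridge.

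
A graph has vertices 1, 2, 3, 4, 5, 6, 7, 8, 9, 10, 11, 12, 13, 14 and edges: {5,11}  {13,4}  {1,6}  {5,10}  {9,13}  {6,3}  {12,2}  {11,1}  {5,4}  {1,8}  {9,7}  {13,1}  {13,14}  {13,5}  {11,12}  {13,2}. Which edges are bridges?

1-6, 1-8, 10-5, 13-14, 13-9, 3-6, 7-9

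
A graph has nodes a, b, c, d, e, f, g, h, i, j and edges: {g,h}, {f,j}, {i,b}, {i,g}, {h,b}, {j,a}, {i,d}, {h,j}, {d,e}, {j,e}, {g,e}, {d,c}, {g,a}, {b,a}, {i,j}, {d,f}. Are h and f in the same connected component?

Yes

From h we can reach a, b, c, d, e, f, g, h, i, j, which includes f.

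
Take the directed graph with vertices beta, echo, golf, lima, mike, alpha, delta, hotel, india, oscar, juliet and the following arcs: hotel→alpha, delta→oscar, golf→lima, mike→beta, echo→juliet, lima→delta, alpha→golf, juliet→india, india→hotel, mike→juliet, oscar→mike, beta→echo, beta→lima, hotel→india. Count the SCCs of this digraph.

{beta, echo, golf, lima, mike, alpha, delta, hotel, india, oscar, juliet} are all mutually reachable — one SCC of size 11.
That gives 1 strongly connected component.

1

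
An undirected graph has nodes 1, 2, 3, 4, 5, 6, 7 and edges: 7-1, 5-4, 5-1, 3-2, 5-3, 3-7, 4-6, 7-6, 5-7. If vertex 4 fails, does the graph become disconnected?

No

Deleting 4 leaves 1 component (was 1) (its neighbors 5, 6 remain connected to each other), so 4 is not a cut vertex.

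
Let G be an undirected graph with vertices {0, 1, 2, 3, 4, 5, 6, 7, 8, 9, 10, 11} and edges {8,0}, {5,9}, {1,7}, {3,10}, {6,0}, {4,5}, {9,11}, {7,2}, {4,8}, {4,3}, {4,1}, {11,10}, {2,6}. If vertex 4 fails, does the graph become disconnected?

Yes

Deleting 4 raises the number of components from 1 to 2, so 4 is a cut vertex.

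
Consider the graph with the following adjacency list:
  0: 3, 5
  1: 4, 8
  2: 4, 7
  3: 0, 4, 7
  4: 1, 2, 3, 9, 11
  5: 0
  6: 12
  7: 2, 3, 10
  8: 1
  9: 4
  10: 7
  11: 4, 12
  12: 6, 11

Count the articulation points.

Removing 0 increases the component count from 1 to 2, so 0 is a cut vertex.
Removing 1 increases the component count from 1 to 2, so 1 is a cut vertex.
Removing 3 increases the component count from 1 to 2, so 3 is a cut vertex.
Likewise 4, 7, 11, 12 are cut vertices.
By contrast removing 6 leaves 1 component; it is not a cut vertex. No other vertex is a cut vertex either.

7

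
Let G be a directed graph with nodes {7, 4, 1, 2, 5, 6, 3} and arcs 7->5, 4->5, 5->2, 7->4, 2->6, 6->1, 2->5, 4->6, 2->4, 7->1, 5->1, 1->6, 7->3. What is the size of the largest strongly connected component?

3

{2, 4, 5} are all mutually reachable — one SCC of size 3.
{1, 6} are all mutually reachable — one SCC of size 2.
{7} is an SCC by itself.
{3} is an SCC by itself.
The largest has 3 vertices.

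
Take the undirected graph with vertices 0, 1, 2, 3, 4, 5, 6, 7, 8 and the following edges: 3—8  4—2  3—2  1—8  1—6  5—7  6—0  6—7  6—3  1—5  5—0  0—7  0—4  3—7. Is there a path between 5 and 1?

From 5 we can reach 0, 1, 2, 3, 4, 5, 6, 7, 8, which includes 1.

Yes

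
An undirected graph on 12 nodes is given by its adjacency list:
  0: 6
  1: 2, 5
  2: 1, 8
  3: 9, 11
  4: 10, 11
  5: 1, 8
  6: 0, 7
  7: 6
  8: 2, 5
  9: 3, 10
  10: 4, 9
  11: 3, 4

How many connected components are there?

Starting from 0 we can reach 0, 6, 7. That is one component of size 3.
Starting from 1 we can reach 1, 2, 5, 8. That is one component of size 4.
Starting from 3 we can reach 3, 4, 9, 10, 11. That is one component of size 5.
Total: 3 components.

3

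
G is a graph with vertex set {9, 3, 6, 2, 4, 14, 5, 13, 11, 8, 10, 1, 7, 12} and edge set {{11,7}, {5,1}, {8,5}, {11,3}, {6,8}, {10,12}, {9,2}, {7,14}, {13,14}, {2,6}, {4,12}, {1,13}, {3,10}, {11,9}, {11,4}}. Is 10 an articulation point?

Deleting 10 leaves 1 component (was 1) (its neighbors 3, 12 remain connected to each other), so 10 is not a cut vertex.

No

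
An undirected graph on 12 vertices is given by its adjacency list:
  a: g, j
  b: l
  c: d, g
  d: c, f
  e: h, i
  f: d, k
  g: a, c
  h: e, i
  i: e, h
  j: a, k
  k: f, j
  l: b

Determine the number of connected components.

Starting from b we can reach b, l. That is one component of size 2.
Starting from e we can reach e, h, i. That is one component of size 3.
Starting from a we can reach a, c, d, f, g, j, k. That is one component of size 7.
Total: 3 components.

3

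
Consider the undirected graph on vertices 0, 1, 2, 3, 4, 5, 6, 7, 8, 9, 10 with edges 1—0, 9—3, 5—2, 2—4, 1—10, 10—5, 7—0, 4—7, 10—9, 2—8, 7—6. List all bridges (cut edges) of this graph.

The edges on the cycle 1-10-5-2-4-7-0-1 are not bridges since each lies on that cycle.
But removing 9—3 disconnects 9 from 3; removing 9—10 disconnects 9 from 10; removing 6—7 disconnects 6 from 7; removing 2—8 disconnects 2 from 8 — these are bridges.

10-9, 2-8, 3-9, 6-7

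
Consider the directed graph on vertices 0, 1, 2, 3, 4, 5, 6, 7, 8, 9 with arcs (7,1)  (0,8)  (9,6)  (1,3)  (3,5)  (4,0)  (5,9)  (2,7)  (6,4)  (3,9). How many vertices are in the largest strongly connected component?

{2} is an SCC by itself.
{1} is an SCC by itself.
{6} is an SCC by itself.
{8} is an SCC by itself.
{9} is an SCC by itself.
(and 5 more singleton SCCs)
The largest has 1 vertex.

1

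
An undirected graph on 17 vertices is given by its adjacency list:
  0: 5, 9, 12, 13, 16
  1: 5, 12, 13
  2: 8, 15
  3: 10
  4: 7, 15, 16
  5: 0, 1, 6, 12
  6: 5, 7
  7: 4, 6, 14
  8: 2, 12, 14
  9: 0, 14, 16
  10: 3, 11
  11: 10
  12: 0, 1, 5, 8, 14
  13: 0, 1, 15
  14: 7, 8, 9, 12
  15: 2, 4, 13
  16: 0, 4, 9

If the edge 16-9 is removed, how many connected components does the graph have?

16 and 9 are still connected via 16-0-9, so the component count stays at 2.

2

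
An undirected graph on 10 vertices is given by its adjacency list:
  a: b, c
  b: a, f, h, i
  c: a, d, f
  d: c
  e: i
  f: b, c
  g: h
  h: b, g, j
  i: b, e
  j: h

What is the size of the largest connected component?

10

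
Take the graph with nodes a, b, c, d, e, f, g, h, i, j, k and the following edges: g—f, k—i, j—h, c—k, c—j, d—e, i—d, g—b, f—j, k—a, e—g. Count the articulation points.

Removing g increases the component count from 1 to 2, so g is a cut vertex.
Removing j increases the component count from 1 to 2, so j is a cut vertex.
Removing k increases the component count from 1 to 2, so k is a cut vertex.
By contrast removing h leaves 1 component; it is not a cut vertex. No other vertex is a cut vertex either.

3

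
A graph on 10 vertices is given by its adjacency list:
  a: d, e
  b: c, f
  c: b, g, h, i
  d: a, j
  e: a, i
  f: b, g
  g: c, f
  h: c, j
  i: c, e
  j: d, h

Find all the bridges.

none

The edges on the cycle c-g-f-b-c are not bridges since each lies on that cycle.
Every edge lies on some cycle, so there are no bridges.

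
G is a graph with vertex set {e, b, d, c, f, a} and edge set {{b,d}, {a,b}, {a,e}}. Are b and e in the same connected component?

Yes

From b we can reach a, b, d, e, which includes e.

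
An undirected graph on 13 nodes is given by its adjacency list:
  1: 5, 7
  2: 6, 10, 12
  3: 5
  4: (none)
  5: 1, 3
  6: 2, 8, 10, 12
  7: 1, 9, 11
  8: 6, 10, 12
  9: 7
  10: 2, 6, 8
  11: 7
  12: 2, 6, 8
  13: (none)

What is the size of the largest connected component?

4 is isolated — a component by itself.
13 is isolated — a component by itself.
Starting from 2 we can reach 2, 6, 8, 10, 12. That is one component of size 5.
Starting from 1 we can reach 1, 3, 5, 7, 9, 11. That is one component of size 6.
The largest has 6 vertices.

6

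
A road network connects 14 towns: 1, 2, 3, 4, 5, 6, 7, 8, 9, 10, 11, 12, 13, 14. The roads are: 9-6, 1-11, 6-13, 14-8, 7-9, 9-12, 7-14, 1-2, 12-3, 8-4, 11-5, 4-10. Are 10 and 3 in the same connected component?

Yes

From 10 we can reach 3, 4, 6, 7, 8, 9, 10, 12, 13, 14, which includes 3.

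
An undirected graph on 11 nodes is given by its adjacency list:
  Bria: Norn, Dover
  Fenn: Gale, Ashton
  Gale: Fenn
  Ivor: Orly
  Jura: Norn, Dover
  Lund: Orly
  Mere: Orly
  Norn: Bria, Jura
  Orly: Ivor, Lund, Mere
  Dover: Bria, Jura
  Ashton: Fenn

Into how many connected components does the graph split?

Starting from Fenn we can reach Fenn, Gale, Ashton. That is one component of size 3.
Starting from Bria we can reach Bria, Jura, Norn, Dover. That is one component of size 4.
Starting from Ivor we can reach Ivor, Lund, Mere, Orly. That is one component of size 4.
Total: 3 components.

3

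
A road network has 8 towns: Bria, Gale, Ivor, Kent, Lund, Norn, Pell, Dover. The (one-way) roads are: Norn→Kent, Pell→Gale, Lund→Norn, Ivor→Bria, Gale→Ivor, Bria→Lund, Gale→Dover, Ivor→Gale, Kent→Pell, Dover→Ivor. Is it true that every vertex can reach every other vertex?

Yes

From Norn we can reach every vertex (Bria, Gale, Ivor, Kent, Lund, Norn, Pell, Dover), and every vertex can reach Norn (Bria, Gale, Ivor, Kent, Lund, Norn, Pell, Dover). So the whole graph is one strongly connected component.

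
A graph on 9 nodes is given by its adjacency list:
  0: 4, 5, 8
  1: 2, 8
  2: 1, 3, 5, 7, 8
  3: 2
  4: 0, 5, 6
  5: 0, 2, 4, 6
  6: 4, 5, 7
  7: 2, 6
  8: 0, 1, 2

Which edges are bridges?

The edges on the cycle 5-0-8-2-5 are not bridges since each lies on that cycle.
But removing 3-2 disconnects 3 from 2 — this is a bridge.

2-3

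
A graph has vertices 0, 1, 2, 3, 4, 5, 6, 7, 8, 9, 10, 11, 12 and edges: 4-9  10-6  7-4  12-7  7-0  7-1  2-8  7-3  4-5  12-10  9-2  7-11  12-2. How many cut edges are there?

8

The edges on the cycle 12-7-4-9-2-12 are not bridges since each lies on that cycle.
But removing 7-0 disconnects 7 from 0; removing 4-5 disconnects 4 from 5; removing 7-11 disconnects 7 from 11; removing 10-6 disconnects 10 from 6 — these are bridges.
In total 8 edges are bridges.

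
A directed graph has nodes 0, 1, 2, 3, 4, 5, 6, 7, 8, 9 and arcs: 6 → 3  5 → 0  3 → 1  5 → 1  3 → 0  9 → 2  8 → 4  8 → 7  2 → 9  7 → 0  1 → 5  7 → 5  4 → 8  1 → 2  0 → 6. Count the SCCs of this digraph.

4

{0, 1, 3, 5, 6} are all mutually reachable — one SCC of size 5.
{2, 9} are all mutually reachable — one SCC of size 2.
{4, 8} are all mutually reachable — one SCC of size 2.
{7} is an SCC by itself.
That gives 4 strongly connected components.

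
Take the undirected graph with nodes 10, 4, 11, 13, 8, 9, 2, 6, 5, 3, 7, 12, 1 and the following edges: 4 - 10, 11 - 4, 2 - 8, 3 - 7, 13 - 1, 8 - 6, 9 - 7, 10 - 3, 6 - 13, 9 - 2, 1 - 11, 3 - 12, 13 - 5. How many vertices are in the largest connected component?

13

Starting from 1 we can reach 1, 2, 3, 4, 5, 6, 7, 8, 9, 10, 11, 12, 13. That is one component of size 13.
The largest has 13 vertices.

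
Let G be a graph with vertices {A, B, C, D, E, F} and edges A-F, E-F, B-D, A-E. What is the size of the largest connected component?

3

C is isolated — a component by itself.
Starting from B we can reach B, D. That is one component of size 2.
Starting from A we can reach A, E, F. That is one component of size 3.
The largest has 3 vertices.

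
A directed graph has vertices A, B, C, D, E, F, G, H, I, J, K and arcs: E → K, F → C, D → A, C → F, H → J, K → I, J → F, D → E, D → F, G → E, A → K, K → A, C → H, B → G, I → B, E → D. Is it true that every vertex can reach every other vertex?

No

There is no directed path from J to K, so the graph is not strongly connected.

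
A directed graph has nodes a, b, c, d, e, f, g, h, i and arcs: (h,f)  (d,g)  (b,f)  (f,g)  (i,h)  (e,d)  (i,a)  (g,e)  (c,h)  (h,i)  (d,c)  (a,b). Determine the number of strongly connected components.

1

{a, b, c, d, e, f, g, h, i} are all mutually reachable — one SCC of size 9.
That gives 1 strongly connected component.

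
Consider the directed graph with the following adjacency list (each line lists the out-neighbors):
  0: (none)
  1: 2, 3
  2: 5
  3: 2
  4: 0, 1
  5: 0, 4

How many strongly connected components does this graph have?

2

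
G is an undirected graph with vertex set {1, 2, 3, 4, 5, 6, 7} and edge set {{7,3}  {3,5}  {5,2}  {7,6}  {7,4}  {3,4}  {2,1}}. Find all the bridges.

The edges on the cycle 7-3-4-7 are not bridges since each lies on that cycle.
But removing 5—2 disconnects 5 from 2; removing 3—5 disconnects 3 from 5; removing 2—1 disconnects 2 from 1; removing 7—6 disconnects 7 from 6 — these are bridges.

1-2, 2-5, 3-5, 6-7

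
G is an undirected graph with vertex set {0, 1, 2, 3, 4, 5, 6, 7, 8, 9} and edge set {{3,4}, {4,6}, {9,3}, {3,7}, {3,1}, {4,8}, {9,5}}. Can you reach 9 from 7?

From 7 we can reach 1, 3, 4, 5, 6, 7, 8, 9, which includes 9.

Yes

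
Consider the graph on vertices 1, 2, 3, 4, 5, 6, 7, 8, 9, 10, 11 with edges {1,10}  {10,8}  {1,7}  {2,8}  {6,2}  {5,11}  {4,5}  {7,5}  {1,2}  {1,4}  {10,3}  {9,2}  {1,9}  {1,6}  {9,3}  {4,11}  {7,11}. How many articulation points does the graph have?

1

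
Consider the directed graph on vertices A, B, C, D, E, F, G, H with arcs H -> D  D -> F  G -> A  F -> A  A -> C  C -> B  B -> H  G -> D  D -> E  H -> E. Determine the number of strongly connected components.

{A, B, C, D, F, H} are all mutually reachable — one SCC of size 6.
{E} is an SCC by itself.
{G} is an SCC by itself.
That gives 3 strongly connected components.

3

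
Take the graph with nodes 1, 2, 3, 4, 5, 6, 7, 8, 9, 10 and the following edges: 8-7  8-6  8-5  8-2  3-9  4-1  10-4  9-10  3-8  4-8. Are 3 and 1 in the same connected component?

From 3 we can reach 1, 2, 3, 4, 5, 6, 7, 8, 9, 10, which includes 1.

Yes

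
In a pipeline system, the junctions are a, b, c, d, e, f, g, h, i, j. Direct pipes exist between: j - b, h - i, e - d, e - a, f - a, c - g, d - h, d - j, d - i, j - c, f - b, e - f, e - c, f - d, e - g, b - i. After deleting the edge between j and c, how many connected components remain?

1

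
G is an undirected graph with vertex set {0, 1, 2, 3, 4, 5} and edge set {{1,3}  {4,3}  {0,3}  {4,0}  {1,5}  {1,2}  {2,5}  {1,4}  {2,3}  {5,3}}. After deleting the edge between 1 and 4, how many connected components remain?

1

1 and 4 are still connected via 1-3-4, so the component count stays at 1.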